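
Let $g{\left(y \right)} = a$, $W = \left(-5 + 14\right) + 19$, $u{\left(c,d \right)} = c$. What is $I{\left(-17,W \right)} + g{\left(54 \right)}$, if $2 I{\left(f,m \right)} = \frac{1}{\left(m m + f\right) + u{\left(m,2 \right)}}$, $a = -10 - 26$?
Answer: $- \frac{57239}{1590} \approx -35.999$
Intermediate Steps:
$W = 28$ ($W = 9 + 19 = 28$)
$a = -36$ ($a = -10 - 26 = -36$)
$g{\left(y \right)} = -36$
$I{\left(f,m \right)} = \frac{1}{2 \left(f + m + m^{2}\right)}$ ($I{\left(f,m \right)} = \frac{1}{2 \left(\left(m m + f\right) + m\right)} = \frac{1}{2 \left(\left(m^{2} + f\right) + m\right)} = \frac{1}{2 \left(\left(f + m^{2}\right) + m\right)} = \frac{1}{2 \left(f + m + m^{2}\right)}$)
$I{\left(-17,W \right)} + g{\left(54 \right)} = \frac{1}{2 \left(-17 + 28 + 28^{2}\right)} - 36 = \frac{1}{2 \left(-17 + 28 + 784\right)} - 36 = \frac{1}{2 \cdot 795} - 36 = \frac{1}{2} \cdot \frac{1}{795} - 36 = \frac{1}{1590} - 36 = - \frac{57239}{1590}$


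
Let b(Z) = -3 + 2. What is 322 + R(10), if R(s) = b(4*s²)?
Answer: 321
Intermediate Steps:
b(Z) = -1
R(s) = -1
322 + R(10) = 322 - 1 = 321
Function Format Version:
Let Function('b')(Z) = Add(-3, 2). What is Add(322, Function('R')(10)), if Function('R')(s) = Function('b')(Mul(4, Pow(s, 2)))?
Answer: 321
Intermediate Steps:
Function('b')(Z) = -1
Function('R')(s) = -1
Add(322, Function('R')(10)) = Add(322, -1) = 321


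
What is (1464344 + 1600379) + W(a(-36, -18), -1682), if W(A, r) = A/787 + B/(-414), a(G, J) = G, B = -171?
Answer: 110949115343/36202 ≈ 3.0647e+6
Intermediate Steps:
W(A, r) = 19/46 + A/787 (W(A, r) = A/787 - 171/(-414) = A*(1/787) - 171*(-1/414) = A/787 + 19/46 = 19/46 + A/787)
(1464344 + 1600379) + W(a(-36, -18), -1682) = (1464344 + 1600379) + (19/46 + (1/787)*(-36)) = 3064723 + (19/46 - 36/787) = 3064723 + 13297/36202 = 110949115343/36202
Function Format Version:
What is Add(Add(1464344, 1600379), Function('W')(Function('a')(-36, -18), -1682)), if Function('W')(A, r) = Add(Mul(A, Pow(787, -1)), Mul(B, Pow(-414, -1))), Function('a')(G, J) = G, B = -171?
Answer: Rational(110949115343, 36202) ≈ 3.0647e+6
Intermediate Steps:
Function('W')(A, r) = Add(Rational(19, 46), Mul(Rational(1, 787), A)) (Function('W')(A, r) = Add(Mul(A, Pow(787, -1)), Mul(-171, Pow(-414, -1))) = Add(Mul(A, Rational(1, 787)), Mul(-171, Rational(-1, 414))) = Add(Mul(Rational(1, 787), A), Rational(19, 46)) = Add(Rational(19, 46), Mul(Rational(1, 787), A)))
Add(Add(1464344, 1600379), Function('W')(Function('a')(-36, -18), -1682)) = Add(Add(1464344, 1600379), Add(Rational(19, 46), Mul(Rational(1, 787), -36))) = Add(3064723, Add(Rational(19, 46), Rational(-36, 787))) = Add(3064723, Rational(13297, 36202)) = Rational(110949115343, 36202)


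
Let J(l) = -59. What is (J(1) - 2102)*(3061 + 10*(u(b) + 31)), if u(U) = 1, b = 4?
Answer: -7306341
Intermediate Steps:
(J(1) - 2102)*(3061 + 10*(u(b) + 31)) = (-59 - 2102)*(3061 + 10*(1 + 31)) = -2161*(3061 + 10*32) = -2161*(3061 + 320) = -2161*3381 = -7306341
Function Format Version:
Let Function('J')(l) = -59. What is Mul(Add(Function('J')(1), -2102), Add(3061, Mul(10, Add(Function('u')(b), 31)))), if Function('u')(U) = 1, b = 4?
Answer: -7306341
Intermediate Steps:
Mul(Add(Function('J')(1), -2102), Add(3061, Mul(10, Add(Function('u')(b), 31)))) = Mul(Add(-59, -2102), Add(3061, Mul(10, Add(1, 31)))) = Mul(-2161, Add(3061, Mul(10, 32))) = Mul(-2161, Add(3061, 320)) = Mul(-2161, 3381) = -7306341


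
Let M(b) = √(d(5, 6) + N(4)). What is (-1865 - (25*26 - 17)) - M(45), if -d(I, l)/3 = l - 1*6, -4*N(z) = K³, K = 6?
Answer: -2498 - 3*I*√6 ≈ -2498.0 - 7.3485*I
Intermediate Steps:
N(z) = -54 (N(z) = -¼*6³ = -¼*216 = -54)
d(I, l) = 18 - 3*l (d(I, l) = -3*(l - 1*6) = -3*(l - 6) = -3*(-6 + l) = 18 - 3*l)
M(b) = 3*I*√6 (M(b) = √((18 - 3*6) - 54) = √((18 - 18) - 54) = √(0 - 54) = √(-54) = 3*I*√6)
(-1865 - (25*26 - 17)) - M(45) = (-1865 - (25*26 - 17)) - 3*I*√6 = (-1865 - (650 - 17)) - 3*I*√6 = (-1865 - 1*633) - 3*I*√6 = (-1865 - 633) - 3*I*√6 = -2498 - 3*I*√6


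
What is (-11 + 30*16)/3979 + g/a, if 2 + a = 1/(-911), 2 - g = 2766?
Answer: 10019992903/7253717 ≈ 1381.4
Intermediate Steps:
g = -2764 (g = 2 - 1*2766 = 2 - 2766 = -2764)
a = -1823/911 (a = -2 + 1/(-911) = -2 - 1/911 = -1823/911 ≈ -2.0011)
(-11 + 30*16)/3979 + g/a = (-11 + 30*16)/3979 - 2764/(-1823/911) = (-11 + 480)*(1/3979) - 2764*(-911/1823) = 469*(1/3979) + 2518004/1823 = 469/3979 + 2518004/1823 = 10019992903/7253717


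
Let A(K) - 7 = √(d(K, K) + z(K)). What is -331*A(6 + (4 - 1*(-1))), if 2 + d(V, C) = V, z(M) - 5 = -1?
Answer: -2317 - 331*√13 ≈ -3510.4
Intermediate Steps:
z(M) = 4 (z(M) = 5 - 1 = 4)
d(V, C) = -2 + V
A(K) = 7 + √(2 + K) (A(K) = 7 + √((-2 + K) + 4) = 7 + √(2 + K))
-331*A(6 + (4 - 1*(-1))) = -331*(7 + √(2 + (6 + (4 - 1*(-1))))) = -331*(7 + √(2 + (6 + (4 + 1)))) = -331*(7 + √(2 + (6 + 5))) = -331*(7 + √(2 + 11)) = -331*(7 + √13) = -2317 - 331*√13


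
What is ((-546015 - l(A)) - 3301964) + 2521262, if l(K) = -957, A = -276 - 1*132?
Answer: -1325760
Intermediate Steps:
A = -408 (A = -276 - 132 = -408)
((-546015 - l(A)) - 3301964) + 2521262 = ((-546015 - 1*(-957)) - 3301964) + 2521262 = ((-546015 + 957) - 3301964) + 2521262 = (-545058 - 3301964) + 2521262 = -3847022 + 2521262 = -1325760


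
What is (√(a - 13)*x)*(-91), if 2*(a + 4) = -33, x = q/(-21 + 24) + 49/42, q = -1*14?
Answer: 637*I*√134/4 ≈ 1843.5*I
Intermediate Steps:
q = -14
x = -7/2 (x = -14/(-21 + 24) + 49/42 = -14/3 + 49*(1/42) = -14*⅓ + 7/6 = -14/3 + 7/6 = -7/2 ≈ -3.5000)
a = -41/2 (a = -4 + (½)*(-33) = -4 - 33/2 = -41/2 ≈ -20.500)
(√(a - 13)*x)*(-91) = (√(-41/2 - 13)*(-7/2))*(-91) = (√(-67/2)*(-7/2))*(-91) = ((I*√134/2)*(-7/2))*(-91) = -7*I*√134/4*(-91) = 637*I*√134/4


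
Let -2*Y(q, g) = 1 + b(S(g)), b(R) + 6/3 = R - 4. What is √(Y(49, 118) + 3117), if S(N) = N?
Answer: √12242/2 ≈ 55.322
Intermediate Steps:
b(R) = -6 + R (b(R) = -2 + (R - 4) = -2 + (-4 + R) = -6 + R)
Y(q, g) = 5/2 - g/2 (Y(q, g) = -(1 + (-6 + g))/2 = -(-5 + g)/2 = 5/2 - g/2)
√(Y(49, 118) + 3117) = √((5/2 - ½*118) + 3117) = √((5/2 - 59) + 3117) = √(-113/2 + 3117) = √(6121/2) = √12242/2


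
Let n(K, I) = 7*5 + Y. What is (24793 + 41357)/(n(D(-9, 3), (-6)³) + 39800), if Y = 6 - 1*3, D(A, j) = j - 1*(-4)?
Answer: 33075/19919 ≈ 1.6605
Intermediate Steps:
D(A, j) = 4 + j (D(A, j) = j + 4 = 4 + j)
Y = 3 (Y = 6 - 3 = 3)
n(K, I) = 38 (n(K, I) = 7*5 + 3 = 35 + 3 = 38)
(24793 + 41357)/(n(D(-9, 3), (-6)³) + 39800) = (24793 + 41357)/(38 + 39800) = 66150/39838 = 66150*(1/39838) = 33075/19919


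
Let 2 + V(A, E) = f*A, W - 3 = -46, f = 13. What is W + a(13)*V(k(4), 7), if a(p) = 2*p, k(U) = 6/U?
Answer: 412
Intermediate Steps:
W = -43 (W = 3 - 46 = -43)
V(A, E) = -2 + 13*A
W + a(13)*V(k(4), 7) = -43 + (2*13)*(-2 + 13*(6/4)) = -43 + 26*(-2 + 13*(6*(¼))) = -43 + 26*(-2 + 13*(3/2)) = -43 + 26*(-2 + 39/2) = -43 + 26*(35/2) = -43 + 455 = 412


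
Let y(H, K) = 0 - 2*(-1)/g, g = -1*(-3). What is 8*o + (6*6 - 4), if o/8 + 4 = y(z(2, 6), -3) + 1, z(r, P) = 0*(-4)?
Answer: -352/3 ≈ -117.33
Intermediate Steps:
z(r, P) = 0
g = 3
y(H, K) = ⅔ (y(H, K) = 0 - 2*(-1)/3 = 0 - (-2)/3 = 0 - 1*(-⅔) = 0 + ⅔ = ⅔)
o = -56/3 (o = -32 + 8*(⅔ + 1) = -32 + 8*(5/3) = -32 + 40/3 = -56/3 ≈ -18.667)
8*o + (6*6 - 4) = 8*(-56/3) + (6*6 - 4) = -448/3 + (36 - 4) = -448/3 + 32 = -352/3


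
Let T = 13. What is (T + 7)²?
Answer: 400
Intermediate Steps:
(T + 7)² = (13 + 7)² = 20² = 400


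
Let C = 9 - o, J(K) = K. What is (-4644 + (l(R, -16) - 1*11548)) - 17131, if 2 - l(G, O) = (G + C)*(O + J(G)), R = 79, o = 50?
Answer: -35715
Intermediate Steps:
C = -41 (C = 9 - 1*50 = 9 - 50 = -41)
l(G, O) = 2 - (-41 + G)*(G + O) (l(G, O) = 2 - (G - 41)*(O + G) = 2 - (-41 + G)*(G + O))
(-4644 + (l(R, -16) - 1*11548)) - 17131 = (-4644 + ((2 - 1*79² + 41*79 + 41*(-16) - 1*79*(-16)) - 1*11548)) - 17131 = (-4644 + ((2 - 1*6241 + 3239 - 656 + 1264) - 11548)) - 17131 = (-4644 + ((2 - 6241 + 3239 - 656 + 1264) - 11548)) - 17131 = (-4644 + (-2392 - 11548)) - 17131 = (-4644 - 13940) - 17131 = -18584 - 17131 = -35715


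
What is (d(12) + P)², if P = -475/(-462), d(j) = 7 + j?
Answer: 85618009/213444 ≈ 401.13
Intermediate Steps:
P = 475/462 (P = -475*(-1/462) = 475/462 ≈ 1.0281)
(d(12) + P)² = ((7 + 12) + 475/462)² = (19 + 475/462)² = (9253/462)² = 85618009/213444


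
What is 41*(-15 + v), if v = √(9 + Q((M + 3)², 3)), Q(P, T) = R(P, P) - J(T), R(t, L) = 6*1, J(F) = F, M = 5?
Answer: -615 + 82*√3 ≈ -472.97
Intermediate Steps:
R(t, L) = 6
Q(P, T) = 6 - T
v = 2*√3 (v = √(9 + (6 - 1*3)) = √(9 + (6 - 3)) = √(9 + 3) = √12 = 2*√3 ≈ 3.4641)
41*(-15 + v) = 41*(-15 + 2*√3) = -615 + 82*√3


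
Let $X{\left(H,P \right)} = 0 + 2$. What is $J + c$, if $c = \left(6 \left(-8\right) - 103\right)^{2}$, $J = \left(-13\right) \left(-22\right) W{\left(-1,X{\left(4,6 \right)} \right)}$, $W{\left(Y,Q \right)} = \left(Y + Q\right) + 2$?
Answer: $23659$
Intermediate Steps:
$X{\left(H,P \right)} = 2$
$W{\left(Y,Q \right)} = 2 + Q + Y$ ($W{\left(Y,Q \right)} = \left(Q + Y\right) + 2 = 2 + Q + Y$)
$J = 858$ ($J = \left(-13\right) \left(-22\right) \left(2 + 2 - 1\right) = 286 \cdot 3 = 858$)
$c = 22801$ ($c = \left(-48 - 103\right)^{2} = \left(-151\right)^{2} = 22801$)
$J + c = 858 + 22801 = 23659$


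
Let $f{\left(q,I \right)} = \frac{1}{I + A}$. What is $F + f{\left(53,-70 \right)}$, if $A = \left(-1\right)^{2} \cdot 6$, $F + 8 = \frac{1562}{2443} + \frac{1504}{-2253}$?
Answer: $- \frac{2833518031}{352261056} \approx -8.0438$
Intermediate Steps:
$F = - \frac{44187718}{5504079}$ ($F = -8 + \left(\frac{1562}{2443} + \frac{1504}{-2253}\right) = -8 + \left(1562 \cdot \frac{1}{2443} + 1504 \left(- \frac{1}{2253}\right)\right) = -8 + \left(\frac{1562}{2443} - \frac{1504}{2253}\right) = -8 - \frac{155086}{5504079} = - \frac{44187718}{5504079} \approx -8.0282$)
$A = 6$ ($A = 1 \cdot 6 = 6$)
$f{\left(q,I \right)} = \frac{1}{6 + I}$ ($f{\left(q,I \right)} = \frac{1}{I + 6} = \frac{1}{6 + I}$)
$F + f{\left(53,-70 \right)} = - \frac{44187718}{5504079} + \frac{1}{6 - 70} = - \frac{44187718}{5504079} + \frac{1}{-64} = - \frac{44187718}{5504079} - \frac{1}{64} = - \frac{2833518031}{352261056}$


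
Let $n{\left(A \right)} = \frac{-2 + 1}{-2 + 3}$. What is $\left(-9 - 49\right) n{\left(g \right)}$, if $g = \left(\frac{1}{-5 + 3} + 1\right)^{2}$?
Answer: $58$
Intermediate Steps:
$g = \frac{1}{4}$ ($g = \left(\frac{1}{-2} + 1\right)^{2} = \left(- \frac{1}{2} + 1\right)^{2} = \left(\frac{1}{2}\right)^{2} = \frac{1}{4} \approx 0.25$)
$n{\left(A \right)} = -1$ ($n{\left(A \right)} = - 1^{-1} = \left(-1\right) 1 = -1$)
$\left(-9 - 49\right) n{\left(g \right)} = \left(-9 - 49\right) \left(-1\right) = \left(-58\right) \left(-1\right) = 58$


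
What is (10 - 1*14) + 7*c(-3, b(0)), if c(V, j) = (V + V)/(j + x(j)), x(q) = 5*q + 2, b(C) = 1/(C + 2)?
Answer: -62/5 ≈ -12.400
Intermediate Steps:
b(C) = 1/(2 + C)
x(q) = 2 + 5*q
c(V, j) = 2*V/(2 + 6*j) (c(V, j) = (V + V)/(j + (2 + 5*j)) = (2*V)/(2 + 6*j) = 2*V/(2 + 6*j))
(10 - 1*14) + 7*c(-3, b(0)) = (10 - 1*14) + 7*(-3/(1 + 3/(2 + 0))) = (10 - 14) + 7*(-3/(1 + 3/2)) = -4 + 7*(-3/(1 + 3*(½))) = -4 + 7*(-3/(1 + 3/2)) = -4 + 7*(-3/5/2) = -4 + 7*(-3*⅖) = -4 + 7*(-6/5) = -4 - 42/5 = -62/5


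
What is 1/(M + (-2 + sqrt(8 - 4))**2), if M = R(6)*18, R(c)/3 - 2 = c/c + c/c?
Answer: 1/216 ≈ 0.0046296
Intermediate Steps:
R(c) = 12 (R(c) = 6 + 3*(c/c + c/c) = 6 + 3*(1 + 1) = 6 + 3*2 = 6 + 6 = 12)
M = 216 (M = 12*18 = 216)
1/(M + (-2 + sqrt(8 - 4))**2) = 1/(216 + (-2 + sqrt(8 - 4))**2) = 1/(216 + (-2 + sqrt(4))**2) = 1/(216 + (-2 + 2)**2) = 1/(216 + 0**2) = 1/(216 + 0) = 1/216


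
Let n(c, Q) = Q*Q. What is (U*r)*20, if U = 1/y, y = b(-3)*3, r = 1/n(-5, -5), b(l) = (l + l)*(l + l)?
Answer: 1/135 ≈ 0.0074074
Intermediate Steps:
n(c, Q) = Q²
b(l) = 4*l² (b(l) = (2*l)*(2*l) = 4*l²)
r = 1/25 (r = 1/((-5)²) = 1/25 ≈ 0.040000)
y = 108 (y = (4*(-3)²)*3 = (4*9)*3 = 36*3 = 108)
U = 1/108 ≈ 0.0092593
(U*r)*20 = ((1/108)*(1/25))*20 = (1/2700)*20 = 1/135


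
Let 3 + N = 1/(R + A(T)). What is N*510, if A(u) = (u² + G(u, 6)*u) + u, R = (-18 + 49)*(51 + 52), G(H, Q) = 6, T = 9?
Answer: -5105100/3337 ≈ -1529.8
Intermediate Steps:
R = 3193 (R = 31*103 = 3193)
A(u) = u² + 7*u (A(u) = (u² + 6*u) + u = u² + 7*u)
N = -10010/3337 (N = -3 + 1/(3193 + 9*(7 + 9)) = -3 + 1/(3193 + 9*16) = -3 + 1/(3193 + 144) = -3 + 1/3337 = -10010/3337 ≈ -2.9997)
N*510 = -10010/3337*510 = -5105100/3337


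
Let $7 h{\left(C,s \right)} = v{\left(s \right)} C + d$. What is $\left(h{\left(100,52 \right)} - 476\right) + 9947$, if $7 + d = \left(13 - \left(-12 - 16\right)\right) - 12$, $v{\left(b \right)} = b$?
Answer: $10217$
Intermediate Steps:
$d = 22$ ($d = -7 + \left(\left(13 - \left(-12 - 16\right)\right) - 12\right) = -7 + \left(\left(13 + \left(0 - \left(-12 - 16\right)\right)\right) - 12\right) = -7 + \left(\left(13 + \left(0 - -28\right)\right) - 12\right) = -7 + \left(\left(13 + \left(0 + 28\right)\right) - 12\right) = -7 + \left(\left(13 + 28\right) - 12\right) = -7 + \left(41 - 12\right) = -7 + 29 = 22$)
$h{\left(C,s \right)} = \frac{22}{7} + \frac{C s}{7}$ ($h{\left(C,s \right)} = \frac{s C + 22}{7} = \frac{C s + 22}{7} = \frac{22 + C s}{7} = \frac{22}{7} + \frac{C s}{7}$)
$\left(h{\left(100,52 \right)} - 476\right) + 9947 = \left(\left(\frac{22}{7} + \frac{1}{7} \cdot 100 \cdot 52\right) - 476\right) + 9947 = \left(\left(\frac{22}{7} + \frac{5200}{7}\right) - 476\right) + 9947 = \left(746 - 476\right) + 9947 = 270 + 9947 = 10217$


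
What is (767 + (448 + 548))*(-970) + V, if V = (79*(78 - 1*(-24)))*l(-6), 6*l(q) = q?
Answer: -1718168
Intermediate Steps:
l(q) = q/6
V = -8058 (V = (79*(78 - 1*(-24)))*((⅙)*(-6)) = (79*(78 + 24))*(-1) = (79*102)*(-1) = 8058*(-1) = -8058)
(767 + (448 + 548))*(-970) + V = (767 + (448 + 548))*(-970) - 8058 = (767 + 996)*(-970) - 8058 = 1763*(-970) - 8058 = -1710110 - 8058 = -1718168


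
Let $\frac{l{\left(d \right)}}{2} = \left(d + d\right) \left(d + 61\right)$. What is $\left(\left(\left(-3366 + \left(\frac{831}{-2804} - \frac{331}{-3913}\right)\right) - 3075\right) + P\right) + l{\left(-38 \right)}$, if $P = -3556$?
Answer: $- \frac{148048221215}{10972052} \approx -13493.0$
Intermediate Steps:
$l{\left(d \right)} = 4 d \left(61 + d\right)$ ($l{\left(d \right)} = 2 \left(d + d\right) \left(d + 61\right) = 2 \cdot 2 d \left(61 + d\right) = 4 d \left(61 + d\right)$)
$\left(\left(\left(-3366 + \left(\frac{831}{-2804} - \frac{331}{-3913}\right)\right) - 3075\right) + P\right) + l{\left(-38 \right)} = \left(\left(\left(-3366 + \left(\frac{831}{-2804} - \frac{331}{-3913}\right)\right) - 3075\right) - 3556\right) + 4 \left(-38\right) \left(61 - 38\right) = \left(\left(\left(-3366 + \left(831 \left(- \frac{1}{2804}\right) - - \frac{331}{3913}\right)\right) - 3075\right) - 3556\right) + 4 \left(-38\right) 23 = \left(\left(\left(-3366 + \left(- \frac{831}{2804} + \frac{331}{3913}\right)\right) - 3075\right) - 3556\right) - 3496 = \left(\left(\left(-3366 - \frac{2323579}{10972052}\right) - 3075\right) - 3556\right) - 3496 = \left(\left(- \frac{36934250611}{10972052} - 3075\right) - 3556\right) - 3496 = \left(- \frac{70673310511}{10972052} - 3556\right) - 3496 = - \frac{109689927423}{10972052} - 3496 = - \frac{148048221215}{10972052}$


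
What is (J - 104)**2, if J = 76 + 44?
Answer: 256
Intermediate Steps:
J = 120
(J - 104)**2 = (120 - 104)**2 = 16**2 = 256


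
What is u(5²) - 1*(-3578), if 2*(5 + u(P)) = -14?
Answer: 3566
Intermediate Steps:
u(P) = -12 (u(P) = -5 + (½)*(-14) = -5 - 7 = -12)
u(5²) - 1*(-3578) = -12 - 1*(-3578) = -12 + 3578 = 3566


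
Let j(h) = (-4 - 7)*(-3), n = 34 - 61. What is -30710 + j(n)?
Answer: -30677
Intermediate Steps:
n = -27
j(h) = 33 (j(h) = -11*(-3) = 33)
-30710 + j(n) = -30710 + 33 = -30677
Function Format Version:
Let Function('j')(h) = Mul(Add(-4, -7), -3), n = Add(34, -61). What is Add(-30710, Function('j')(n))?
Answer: -30677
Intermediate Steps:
n = -27
Function('j')(h) = 33 (Function('j')(h) = Mul(-11, -3) = 33)
Add(-30710, Function('j')(n)) = Add(-30710, 33) = -30677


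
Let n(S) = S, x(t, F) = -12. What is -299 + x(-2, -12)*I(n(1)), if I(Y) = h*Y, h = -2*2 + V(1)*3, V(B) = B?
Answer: -287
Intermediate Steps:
h = -1 (h = -2*2 + 1*3 = -4 + 3 = -1)
I(Y) = -Y
-299 + x(-2, -12)*I(n(1)) = -299 - (-12) = -299 - 12*(-1) = -299 + 12 = -287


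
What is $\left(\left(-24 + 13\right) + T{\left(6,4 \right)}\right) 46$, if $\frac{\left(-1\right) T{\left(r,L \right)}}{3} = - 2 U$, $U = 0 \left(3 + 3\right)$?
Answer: $-506$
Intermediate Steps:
$U = 0$ ($U = 0 \cdot 6 = 0$)
$T{\left(r,L \right)} = 0$ ($T{\left(r,L \right)} = - 3 \left(\left(-2\right) 0\right) = \left(-3\right) 0 = 0$)
$\left(\left(-24 + 13\right) + T{\left(6,4 \right)}\right) 46 = \left(\left(-24 + 13\right) + 0\right) 46 = \left(-11 + 0\right) 46 = \left(-11\right) 46 = -506$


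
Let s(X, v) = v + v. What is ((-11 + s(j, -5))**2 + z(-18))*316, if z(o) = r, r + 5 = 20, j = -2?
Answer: 144096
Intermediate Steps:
r = 15 (r = -5 + 20 = 15)
z(o) = 15
s(X, v) = 2*v
((-11 + s(j, -5))**2 + z(-18))*316 = ((-11 + 2*(-5))**2 + 15)*316 = ((-11 - 10)**2 + 15)*316 = ((-21)**2 + 15)*316 = (441 + 15)*316 = 456*316 = 144096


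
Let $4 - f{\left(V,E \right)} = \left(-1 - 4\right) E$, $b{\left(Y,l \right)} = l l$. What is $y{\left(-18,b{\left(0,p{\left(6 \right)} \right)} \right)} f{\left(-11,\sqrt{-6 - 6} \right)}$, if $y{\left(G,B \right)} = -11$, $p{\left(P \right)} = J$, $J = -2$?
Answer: $-44 - 110 i \sqrt{3} \approx -44.0 - 190.53 i$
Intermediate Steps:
$p{\left(P \right)} = -2$
$b{\left(Y,l \right)} = l^{2}$
$f{\left(V,E \right)} = 4 + 5 E$ ($f{\left(V,E \right)} = 4 - \left(-1 - 4\right) E = 4 - - 5 E = 4 + 5 E$)
$y{\left(-18,b{\left(0,p{\left(6 \right)} \right)} \right)} f{\left(-11,\sqrt{-6 - 6} \right)} = - 11 \left(4 + 5 \sqrt{-6 - 6}\right) = - 11 \left(4 + 5 \sqrt{-12}\right) = - 11 \left(4 + 5 \cdot 2 i \sqrt{3}\right) = - 11 \left(4 + 10 i \sqrt{3}\right) = -44 - 110 i \sqrt{3}$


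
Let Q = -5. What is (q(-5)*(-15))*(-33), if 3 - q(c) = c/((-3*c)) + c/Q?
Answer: 1155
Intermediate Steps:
q(c) = 10/3 + c/5 (q(c) = 3 - (c/((-3*c)) + c/(-5)) = 3 - (c*(-1/(3*c)) + c*(-⅕)) = 3 - (-⅓ - c/5) = 3 + (⅓ + c/5) = 10/3 + c/5)
(q(-5)*(-15))*(-33) = ((10/3 + (⅕)*(-5))*(-15))*(-33) = ((10/3 - 1)*(-15))*(-33) = ((7/3)*(-15))*(-33) = -35*(-33) = 1155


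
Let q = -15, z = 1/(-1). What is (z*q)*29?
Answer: 435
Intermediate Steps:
z = -1
(z*q)*29 = -1*(-15)*29 = 15*29 = 435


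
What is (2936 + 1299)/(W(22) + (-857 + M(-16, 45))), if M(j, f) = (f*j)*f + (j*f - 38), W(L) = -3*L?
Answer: -4235/34081 ≈ -0.12426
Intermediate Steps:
M(j, f) = -38 + f*j + j*f**2 (M(j, f) = j*f**2 + (f*j - 38) = j*f**2 + (-38 + f*j) = -38 + f*j + j*f**2)
(2936 + 1299)/(W(22) + (-857 + M(-16, 45))) = (2936 + 1299)/(-3*22 + (-857 + (-38 + 45*(-16) - 16*45**2))) = 4235/(-66 + (-857 + (-38 - 720 - 16*2025))) = 4235/(-66 + (-857 + (-38 - 720 - 32400))) = 4235/(-66 + (-857 - 33158)) = 4235/(-66 - 34015) = 4235/(-34081) = 4235*(-1/34081) = -4235/34081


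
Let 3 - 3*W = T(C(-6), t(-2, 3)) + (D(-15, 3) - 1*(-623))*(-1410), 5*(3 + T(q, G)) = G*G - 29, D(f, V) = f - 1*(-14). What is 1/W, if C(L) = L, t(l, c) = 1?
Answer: 15/4385158 ≈ 3.4206e-6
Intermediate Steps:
D(f, V) = 14 + f (D(f, V) = f + 14 = 14 + f)
T(q, G) = -44/5 + G²/5 (T(q, G) = -3 + (G*G - 29)/5 = -3 + (G² - 29)/5 = -3 + (-29 + G²)/5 = -3 + (-29/5 + G²/5) = -44/5 + G²/5)
W = 4385158/15 (W = 1 - ((-44/5 + (⅕)*1²) + ((14 - 15) - 1*(-623))*(-1410))/3 = 1 - ((-44/5 + (⅕)*1) + (-1 + 623)*(-1410))/3 = 1 - ((-44/5 + ⅕) + 622*(-1410))/3 = 1 - (-43/5 - 877020)/3 = 1 - ⅓*(-4385143/5) = 1 + 4385143/15 = 4385158/15 ≈ 2.9234e+5)
1/W = 1/(4385158/15) = 15/4385158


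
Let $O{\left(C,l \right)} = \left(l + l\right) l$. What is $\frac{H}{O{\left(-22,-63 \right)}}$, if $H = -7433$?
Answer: $- \frac{7433}{7938} \approx -0.93638$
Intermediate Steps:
$O{\left(C,l \right)} = 2 l^{2}$ ($O{\left(C,l \right)} = 2 l l = 2 l^{2}$)
$\frac{H}{O{\left(-22,-63 \right)}} = - \frac{7433}{2 \left(-63\right)^{2}} = - \frac{7433}{2 \cdot 3969} = - \frac{7433}{7938}$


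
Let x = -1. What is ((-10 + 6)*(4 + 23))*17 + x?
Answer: -1837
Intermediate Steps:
((-10 + 6)*(4 + 23))*17 + x = ((-10 + 6)*(4 + 23))*17 - 1 = -4*27*17 - 1 = -108*17 - 1 = -1836 - 1 = -1837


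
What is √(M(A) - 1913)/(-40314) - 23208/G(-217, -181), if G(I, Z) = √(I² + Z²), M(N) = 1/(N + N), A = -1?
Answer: -11604*√3194/7985 - I*√7654/80628 ≈ -82.13 - 0.0010851*I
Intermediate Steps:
M(N) = 1/(2*N)
√(M(A) - 1913)/(-40314) - 23208/G(-217, -181) = √((½)/(-1) - 1913)/(-40314) - 23208/√((-217)² + (-181)²) = √((½)*(-1) - 1913)*(-1/40314) - 23208/√(47089 + 32761) = √(-½ - 1913)*(-1/40314) - 23208*√3194/15970 = √(-3827/2)*(-1/40314) - 23208*√3194/15970 = (I*√7654/2)*(-1/40314) - 11604*√3194/7985 = -I*√7654/80628 - 11604*√3194/7985 = -11604*√3194/7985 - I*√7654/80628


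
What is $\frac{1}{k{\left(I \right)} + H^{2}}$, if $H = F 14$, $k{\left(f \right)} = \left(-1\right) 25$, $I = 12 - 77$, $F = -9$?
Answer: $\frac{1}{15851} \approx 6.3088 \cdot 10^{-5}$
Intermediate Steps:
$I = -65$ ($I = 12 - 77 = -65$)
$k{\left(f \right)} = -25$
$H = -126$ ($H = \left(-9\right) 14 = -126$)
$\frac{1}{k{\left(I \right)} + H^{2}} = \frac{1}{-25 + \left(-126\right)^{2}} = \frac{1}{-25 + 15876} = \frac{1}{15851}$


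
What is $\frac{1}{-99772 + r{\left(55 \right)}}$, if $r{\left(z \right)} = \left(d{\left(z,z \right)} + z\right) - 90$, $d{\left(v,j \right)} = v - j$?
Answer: $- \frac{1}{99807} \approx -1.0019 \cdot 10^{-5}$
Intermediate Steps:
$r{\left(z \right)} = -90 + z$ ($r{\left(z \right)} = \left(\left(z - z\right) + z\right) - 90 = \left(0 + z\right) - 90 = z - 90 = -90 + z$)
$\frac{1}{-99772 + r{\left(55 \right)}} = \frac{1}{-99772 + \left(-90 + 55\right)} = \frac{1}{-99772 - 35} = \frac{1}{-99807} = - \frac{1}{99807}$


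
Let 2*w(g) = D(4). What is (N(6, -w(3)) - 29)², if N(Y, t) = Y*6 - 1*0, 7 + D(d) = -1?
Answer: 49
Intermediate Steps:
D(d) = -8 (D(d) = -7 - 1 = -8)
w(g) = -4 (w(g) = (½)*(-8) = -4)
N(Y, t) = 6*Y (N(Y, t) = 6*Y + 0 = 6*Y)
(N(6, -w(3)) - 29)² = (6*6 - 29)² = (36 - 29)² = 7² = 49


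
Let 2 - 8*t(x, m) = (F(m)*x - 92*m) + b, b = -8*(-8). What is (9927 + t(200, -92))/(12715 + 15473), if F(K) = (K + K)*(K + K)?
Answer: -3350155/112752 ≈ -29.713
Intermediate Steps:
F(K) = 4*K**2 (F(K) = (2*K)*(2*K) = 4*K**2)
b = 64
t(x, m) = -31/4 + 23*m/2 - x*m**2/2 (t(x, m) = 1/4 - (((4*m**2)*x - 92*m) + 64)/8 = 1/4 - ((4*x*m**2 - 92*m) + 64)/8 = 1/4 - ((-92*m + 4*x*m**2) + 64)/8 = 1/4 - (64 - 92*m + 4*x*m**2)/8 = 1/4 + (-8 + 23*m/2 - x*m**2/2) = -31/4 + 23*m/2 - x*m**2/2)
(9927 + t(200, -92))/(12715 + 15473) = (9927 + (-31/4 + (23/2)*(-92) - 1/2*200*(-92)**2))/(12715 + 15473) = (9927 + (-31/4 - 1058 - 1/2*200*8464))/28188 = (9927 + (-31/4 - 1058 - 846400))*(1/28188) = (9927 - 3389863/4)*(1/28188) = -3350155/4*1/28188 = -3350155/112752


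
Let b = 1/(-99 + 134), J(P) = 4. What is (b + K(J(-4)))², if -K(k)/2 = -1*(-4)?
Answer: 77841/1225 ≈ 63.544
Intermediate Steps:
K(k) = -8 (K(k) = -(-2)*(-4) = -2*4 = -8)
b = 1/35 ≈ 0.028571
(b + K(J(-4)))² = (1/35 - 8)² = (-279/35)² = 77841/1225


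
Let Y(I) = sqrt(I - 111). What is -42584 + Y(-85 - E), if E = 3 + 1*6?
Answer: -42584 + I*sqrt(205) ≈ -42584.0 + 14.318*I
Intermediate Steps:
E = 9 (E = 3 + 6 = 9)
Y(I) = sqrt(-111 + I)
-42584 + Y(-85 - E) = -42584 + sqrt(-111 + (-85 - 1*9)) = -42584 + sqrt(-111 + (-85 - 9)) = -42584 + sqrt(-111 - 94) = -42584 + sqrt(-205) = -42584 + I*sqrt(205)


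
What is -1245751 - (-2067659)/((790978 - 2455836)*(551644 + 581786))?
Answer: -2350732140664575599/1887000002940 ≈ -1.2458e+6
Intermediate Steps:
-1245751 - (-2067659)/((790978 - 2455836)*(551644 + 581786)) = -1245751 - (-2067659)/((-1664858*1133430)) = -1245751 - (-2067659)/(-1887000002940) = -1245751 - (-2067659)*(-1)/1887000002940 = -1245751 - 1*2067659/1887000002940 = -1245751 - 2067659/1887000002940 = -2350732140664575599/1887000002940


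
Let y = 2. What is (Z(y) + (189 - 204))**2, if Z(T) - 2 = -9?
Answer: 484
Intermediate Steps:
Z(T) = -7 (Z(T) = 2 - 9 = -7)
(Z(y) + (189 - 204))**2 = (-7 + (189 - 204))**2 = (-7 - 15)**2 = (-22)**2 = 484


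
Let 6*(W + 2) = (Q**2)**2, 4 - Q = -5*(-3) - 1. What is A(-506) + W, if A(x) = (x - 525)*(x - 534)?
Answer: 3221714/3 ≈ 1.0739e+6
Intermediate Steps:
Q = -10 (Q = 4 - (-5*(-3) - 1) = 4 - (15 - 1) = 4 - 1*14 = 4 - 14 = -10)
A(x) = (-534 + x)*(-525 + x) (A(x) = (-525 + x)*(-534 + x) = (-534 + x)*(-525 + x))
W = 4994/3 (W = -2 + ((-10)**2)**2/6 = -2 + (1/6)*100**2 = -2 + (1/6)*10000 = -2 + 5000/3 = 4994/3 ≈ 1664.7)
A(-506) + W = (280350 + (-506)**2 - 1059*(-506)) + 4994/3 = (280350 + 256036 + 535854) + 4994/3 = 1072240 + 4994/3 = 3221714/3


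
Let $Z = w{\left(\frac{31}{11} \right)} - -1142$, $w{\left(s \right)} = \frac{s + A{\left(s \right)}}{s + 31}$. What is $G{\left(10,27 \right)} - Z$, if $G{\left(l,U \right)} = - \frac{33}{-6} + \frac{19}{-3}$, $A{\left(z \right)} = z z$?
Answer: $- \frac{37724}{33} \approx -1143.2$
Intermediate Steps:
$A{\left(z \right)} = z^{2}$
$G{\left(l,U \right)} = - \frac{5}{6}$ ($G{\left(l,U \right)} = \left(-33\right) \left(- \frac{1}{6}\right) + 19 \left(- \frac{1}{3}\right) = \frac{11}{2} - \frac{19}{3} = - \frac{5}{6}$)
$w{\left(s \right)} = \frac{s + s^{2}}{31 + s}$ ($w{\left(s \right)} = \frac{s + s^{2}}{s + 31} = \frac{s + s^{2}}{31 + s}$)
$Z = \frac{25131}{22}$ ($Z = \frac{\frac{31}{11} \left(1 + \frac{31}{11}\right)}{31 + \frac{31}{11}} - -1142 = \frac{31 \cdot \frac{1}{11} \left(1 + 31 \cdot \frac{1}{11}\right)}{31 + 31 \cdot \frac{1}{11}} + 1142 = \frac{31 \left(1 + \frac{31}{11}\right)}{11 \left(31 + \frac{31}{11}\right)} + 1142 = \frac{31}{11} \frac{1}{\frac{372}{11}} \cdot \frac{42}{11} + 1142 = \frac{31}{11} \cdot \frac{11}{372} \cdot \frac{42}{11} + 1142 = \frac{7}{22} + 1142 = \frac{25131}{22} \approx 1142.3$)
$G{\left(10,27 \right)} - Z = - \frac{5}{6} - \frac{25131}{22} = - \frac{37724}{33}$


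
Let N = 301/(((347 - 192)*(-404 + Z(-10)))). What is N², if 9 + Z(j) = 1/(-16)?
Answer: 23193856/1049385116025 ≈ 2.2102e-5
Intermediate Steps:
Z(j) = -145/16 (Z(j) = -9 + 1/(-16) = -9 - 1/16 = -145/16)
N = -4816/1024395 (N = 301/(((347 - 192)*(-404 - 145/16))) = 301/((155*(-6609/16))) = 301/(-1024395/16) = 301*(-16/1024395) = -4816/1024395 ≈ -0.0047013)
N² = (-4816/1024395)² = 23193856/1049385116025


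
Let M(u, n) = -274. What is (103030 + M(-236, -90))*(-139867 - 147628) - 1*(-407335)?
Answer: -29541428885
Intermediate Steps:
(103030 + M(-236, -90))*(-139867 - 147628) - 1*(-407335) = (103030 - 274)*(-139867 - 147628) - 1*(-407335) = 102756*(-287495) + 407335 = -29541836220 + 407335 = -29541428885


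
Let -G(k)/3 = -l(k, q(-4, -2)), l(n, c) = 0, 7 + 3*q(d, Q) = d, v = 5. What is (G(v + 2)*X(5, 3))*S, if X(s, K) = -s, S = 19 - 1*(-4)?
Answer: 0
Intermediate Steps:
q(d, Q) = -7/3 + d/3
S = 23 (S = 19 + 4 = 23)
G(k) = 0 (G(k) = -(-3)*0 = -3*0 = 0)
(G(v + 2)*X(5, 3))*S = (0*(-1*5))*23 = (0*(-5))*23 = 0*23 = 0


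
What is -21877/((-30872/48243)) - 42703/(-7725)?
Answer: 8154376884491/238486200 ≈ 34192.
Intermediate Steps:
-21877/((-30872/48243)) - 42703/(-7725) = -21877/((-30872*1/48243)) - 42703*(-1/7725) = -21877/(-30872/48243) + 42703/7725 = -21877*(-48243/30872) + 42703/7725 = 1055412111/30872 + 42703/7725 = 8154376884491/238486200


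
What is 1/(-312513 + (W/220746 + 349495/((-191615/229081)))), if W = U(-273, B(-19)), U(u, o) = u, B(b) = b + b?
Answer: -2819882986/2059484284978869 ≈ -1.3692e-6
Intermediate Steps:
B(b) = 2*b
W = -273
1/(-312513 + (W/220746 + 349495/((-191615/229081)))) = 1/(-312513 + (-273/220746 + 349495/((-191615/229081)))) = 1/(-312513 + (-273*1/220746 + 349495/((-191615*1/229081)))) = 1/(-312513 + (-91/73582 + 349495/(-191615/229081))) = 1/(-312513 + (-91/73582 + 349495*(-229081/191615))) = 1/(-312513 + (-91/73582 - 16012532819/38323)) = 1/(-312513 - 1178234193375051/2819882986) = 1/(-2059484284978869/2819882986) = -2819882986/2059484284978869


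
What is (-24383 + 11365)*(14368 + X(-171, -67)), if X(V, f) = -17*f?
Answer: -201870126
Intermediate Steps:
(-24383 + 11365)*(14368 + X(-171, -67)) = (-24383 + 11365)*(14368 - 17*(-67)) = -13018*(14368 + 1139) = -13018*15507 = -201870126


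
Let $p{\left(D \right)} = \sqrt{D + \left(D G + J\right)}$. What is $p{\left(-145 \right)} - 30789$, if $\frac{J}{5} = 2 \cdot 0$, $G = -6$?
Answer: $-30789 + 5 \sqrt{29} \approx -30762.0$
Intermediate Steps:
$J = 0$ ($J = 5 \cdot 2 \cdot 0 = 5 \cdot 0 = 0$)
$p{\left(D \right)} = \sqrt{5} \sqrt{- D}$ ($p{\left(D \right)} = \sqrt{D + \left(D \left(-6\right) + 0\right)} = \sqrt{D + \left(- 6 D + 0\right)} = \sqrt{D - 6 D} = \sqrt{- 5 D} = \sqrt{5} \sqrt{- D}$)
$p{\left(-145 \right)} - 30789 = \sqrt{5} \sqrt{\left(-1\right) \left(-145\right)} - 30789 = \sqrt{5} \sqrt{145} - 30789 = 5 \sqrt{29} - 30789 = -30789 + 5 \sqrt{29}$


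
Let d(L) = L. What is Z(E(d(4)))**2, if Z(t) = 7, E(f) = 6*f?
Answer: 49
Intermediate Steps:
Z(E(d(4)))**2 = 7**2 = 49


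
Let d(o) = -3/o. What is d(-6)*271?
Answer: 271/2 ≈ 135.50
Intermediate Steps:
d(-6)*271 = -3/(-6)*271 = -3*(-1/6)*271 = (1/2)*271 = 271/2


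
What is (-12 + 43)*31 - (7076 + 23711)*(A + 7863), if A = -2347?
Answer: -169820131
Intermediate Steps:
(-12 + 43)*31 - (7076 + 23711)*(A + 7863) = (-12 + 43)*31 - (7076 + 23711)*(-2347 + 7863) = 31*31 - 30787*5516 = 961 - 1*169821092 = 961 - 169821092 = -169820131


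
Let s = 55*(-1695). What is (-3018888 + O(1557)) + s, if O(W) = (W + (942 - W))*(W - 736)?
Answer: -2338731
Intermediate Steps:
s = -93225
O(W) = -693312 + 942*W (O(W) = 942*(-736 + W) = -693312 + 942*W)
(-3018888 + O(1557)) + s = (-3018888 + (-693312 + 942*1557)) - 93225 = (-3018888 + (-693312 + 1466694)) - 93225 = (-3018888 + 773382) - 93225 = -2245506 - 93225 = -2338731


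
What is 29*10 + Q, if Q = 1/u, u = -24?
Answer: 6959/24 ≈ 289.96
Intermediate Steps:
Q = -1/24 (Q = 1/(-24) = -1/24 ≈ -0.041667)
29*10 + Q = 29*10 - 1/24 = 290 - 1/24 = 6959/24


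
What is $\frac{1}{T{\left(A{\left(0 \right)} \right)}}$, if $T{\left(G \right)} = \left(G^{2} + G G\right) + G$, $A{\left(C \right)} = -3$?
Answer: $\frac{1}{15} \approx 0.066667$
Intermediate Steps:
$T{\left(G \right)} = G + 2 G^{2}$ ($T{\left(G \right)} = \left(G^{2} + G^{2}\right) + G = 2 G^{2} + G = G + 2 G^{2}$)
$\frac{1}{T{\left(A{\left(0 \right)} \right)}} = \frac{1}{\left(-3\right) \left(1 + 2 \left(-3\right)\right)} = \frac{1}{\left(-3\right) \left(1 - 6\right)} = \frac{1}{\left(-3\right) \left(-5\right)} = \frac{1}{15}$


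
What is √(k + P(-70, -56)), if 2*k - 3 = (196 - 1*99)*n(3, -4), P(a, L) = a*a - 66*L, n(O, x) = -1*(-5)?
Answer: 2*√2210 ≈ 94.021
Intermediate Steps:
n(O, x) = 5
P(a, L) = a² - 66*L
k = 244 (k = 3/2 + ((196 - 1*99)*5)/2 = 3/2 + ((196 - 99)*5)/2 = 3/2 + (97*5)/2 = 3/2 + (½)*485 = 3/2 + 485/2 = 244)
√(k + P(-70, -56)) = √(244 + ((-70)² - 66*(-56))) = √(244 + (4900 + 3696)) = √(244 + 8596) = √8840 = 2*√2210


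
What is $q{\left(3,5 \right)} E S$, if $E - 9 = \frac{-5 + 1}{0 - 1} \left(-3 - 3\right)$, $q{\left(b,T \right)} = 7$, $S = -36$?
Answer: $3780$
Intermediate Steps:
$E = -15$ ($E = 9 + \frac{-5 + 1}{0 - 1} \left(-3 - 3\right) = 9 + - \frac{4}{-1} \left(-6\right) = 9 + \left(-4\right) \left(-1\right) \left(-6\right) = 9 + 4 \left(-6\right) = 9 - 24 = -15$)
$q{\left(3,5 \right)} E S = 7 \left(-15\right) \left(-36\right) = \left(-105\right) \left(-36\right) = 3780$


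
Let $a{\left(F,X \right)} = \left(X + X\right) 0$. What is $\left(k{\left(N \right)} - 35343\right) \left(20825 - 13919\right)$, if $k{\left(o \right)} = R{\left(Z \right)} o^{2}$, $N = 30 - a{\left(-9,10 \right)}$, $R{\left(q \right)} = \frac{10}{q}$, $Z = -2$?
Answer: $-275155758$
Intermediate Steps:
$a{\left(F,X \right)} = 0$ ($a{\left(F,X \right)} = 2 X 0 = 0$)
$N = 30$ ($N = 30 - 0 = 30 + 0 = 30$)
$k{\left(o \right)} = - 5 o^{2}$ ($k{\left(o \right)} = \frac{10}{-2} o^{2} = 10 \left(- \frac{1}{2}\right) o^{2} = - 5 o^{2}$)
$\left(k{\left(N \right)} - 35343\right) \left(20825 - 13919\right) = \left(- 5 \cdot 30^{2} - 35343\right) \left(20825 - 13919\right) = \left(\left(-5\right) 900 - 35343\right) 6906 = \left(-4500 - 35343\right) 6906 = \left(-39843\right) 6906 = -275155758$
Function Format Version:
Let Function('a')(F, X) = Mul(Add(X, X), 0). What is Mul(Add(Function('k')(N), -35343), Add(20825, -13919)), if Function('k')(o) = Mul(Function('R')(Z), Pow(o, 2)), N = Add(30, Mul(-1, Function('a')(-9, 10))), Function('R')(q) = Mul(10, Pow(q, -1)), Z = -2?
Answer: -275155758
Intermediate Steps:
Function('a')(F, X) = 0 (Function('a')(F, X) = Mul(Mul(2, X), 0) = 0)
N = 30 (N = Add(30, Mul(-1, 0)) = Add(30, 0) = 30)
Function('k')(o) = Mul(-5, Pow(o, 2)) (Function('k')(o) = Mul(Mul(10, Pow(-2, -1)), Pow(o, 2)) = Mul(Mul(10, Rational(-1, 2)), Pow(o, 2)) = Mul(-5, Pow(o, 2)))
Mul(Add(Function('k')(N), -35343), Add(20825, -13919)) = Mul(Add(Mul(-5, Pow(30, 2)), -35343), Add(20825, -13919)) = Mul(Add(Mul(-5, 900), -35343), 6906) = Mul(Add(-4500, -35343), 6906) = Mul(-39843, 6906) = -275155758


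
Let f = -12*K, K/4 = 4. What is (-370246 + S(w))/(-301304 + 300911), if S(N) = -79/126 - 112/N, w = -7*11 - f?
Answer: 5364887737/5694570 ≈ 942.11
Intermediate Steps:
K = 16 (K = 4*4 = 16)
f = -192 (f = -12*16 = -192)
w = 115 (w = -7*11 - 1*(-192) = -77 + 192 = 115)
S(N) = -79/126 - 112/N (S(N) = -79*1/126 - 112/N = -79/126 - 112/N)
(-370246 + S(w))/(-301304 + 300911) = (-370246 + (-79/126 - 112/115))/(-301304 + 300911) = (-370246 + (-79/126 - 112*1/115))/(-393) = (-370246 + (-79/126 - 112/115))*(-1/393) = (-370246 - 23197/14490)*(-1/393) = -5364887737/14490*(-1/393) = 5364887737/5694570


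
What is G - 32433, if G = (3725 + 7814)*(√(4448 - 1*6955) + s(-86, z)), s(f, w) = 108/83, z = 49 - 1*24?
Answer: -1445727/83 + 11539*I*√2507 ≈ -17418.0 + 5.7776e+5*I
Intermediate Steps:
z = 25 (z = 49 - 24 = 25)
s(f, w) = 108/83 (s(f, w) = 108*(1/83) = 108/83)
G = 1246212/83 + 11539*I*√2507 (G = (3725 + 7814)*(√(4448 - 1*6955) + 108/83) = 11539*(√(4448 - 6955) + 108/83) = 11539*(√(-2507) + 108/83) = 11539*(I*√2507 + 108/83) = 11539*(108/83 + I*√2507) = 1246212/83 + 11539*I*√2507 ≈ 15015.0 + 5.7776e+5*I)
G - 32433 = (1246212/83 + 11539*I*√2507) - 32433 = -1445727/83 + 11539*I*√2507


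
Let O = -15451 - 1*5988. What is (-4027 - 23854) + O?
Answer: -49320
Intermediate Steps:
O = -21439 (O = -15451 - 5988 = -21439)
(-4027 - 23854) + O = (-4027 - 23854) - 21439 = -27881 - 21439 = -49320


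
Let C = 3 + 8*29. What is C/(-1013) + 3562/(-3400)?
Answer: -2203653/1722100 ≈ -1.2796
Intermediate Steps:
C = 235 (C = 3 + 232 = 235)
C/(-1013) + 3562/(-3400) = 235/(-1013) + 3562/(-3400) = 235*(-1/1013) + 3562*(-1/3400) = -235/1013 - 1781/1700 = -2203653/1722100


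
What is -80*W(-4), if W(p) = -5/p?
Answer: -100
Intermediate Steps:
-80*W(-4) = -(-400)/(-4) = -(-400)*(-1)/4 = -80*5/4 = -100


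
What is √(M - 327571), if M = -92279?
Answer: 15*I*√1866 ≈ 647.96*I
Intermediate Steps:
√(M - 327571) = √(-92279 - 327571) = √(-419850) = 15*I*√1866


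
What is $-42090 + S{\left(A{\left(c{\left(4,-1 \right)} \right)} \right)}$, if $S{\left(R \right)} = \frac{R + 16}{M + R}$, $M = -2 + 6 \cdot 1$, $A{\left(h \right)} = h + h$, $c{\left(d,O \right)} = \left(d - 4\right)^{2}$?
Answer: $-42086$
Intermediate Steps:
$c{\left(d,O \right)} = \left(-4 + d\right)^{2}$
$A{\left(h \right)} = 2 h$
$M = 4$ ($M = -2 + 6 = 4$)
$S{\left(R \right)} = \frac{16 + R}{4 + R}$ ($S{\left(R \right)} = \frac{R + 16}{4 + R} = \frac{16 + R}{4 + R}$)
$-42090 + S{\left(A{\left(c{\left(4,-1 \right)} \right)} \right)} = -42090 + \frac{16 + 2 \left(-4 + 4\right)^{2}}{4 + 2 \left(-4 + 4\right)^{2}} = -42090 + \frac{16 + 2 \cdot 0^{2}}{4 + 2 \cdot 0^{2}} = -42090 + \frac{16 + 2 \cdot 0}{4 + 2 \cdot 0} = -42090 + \frac{16 + 0}{4 + 0} = -42090 + \frac{1}{4} \cdot 16 = -42090 + 4 = -42086$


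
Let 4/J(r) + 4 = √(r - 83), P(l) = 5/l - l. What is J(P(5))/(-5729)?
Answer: 16/590087 + 4*I*√87/590087 ≈ 2.7115e-5 + 6.3227e-5*I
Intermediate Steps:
P(l) = -l + 5/l
J(r) = 4/(-4 + √(-83 + r)) (J(r) = 4/(-4 + √(r - 83)) = 4/(-4 + √(-83 + r)))
J(P(5))/(-5729) = (4/(-4 + √(-83 + (-1*5 + 5/5))))/(-5729) = (4/(-4 + √(-83 + (-5 + 5*(⅕)))))*(-1/5729) = (4/(-4 + √(-83 + (-5 + 1))))*(-1/5729) = (4/(-4 + √(-83 - 4)))*(-1/5729) = (4/(-4 + √(-87)))*(-1/5729) = (4/(-4 + I*√87))*(-1/5729) = -4/(5729*(-4 + I*√87))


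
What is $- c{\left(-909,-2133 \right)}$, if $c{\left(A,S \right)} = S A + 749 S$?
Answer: $-341280$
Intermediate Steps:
$c{\left(A,S \right)} = 749 S + A S$ ($c{\left(A,S \right)} = A S + 749 S = 749 S + A S$)
$- c{\left(-909,-2133 \right)} = - \left(-2133\right) \left(749 - 909\right) = - \left(-2133\right) \left(-160\right) = \left(-1\right) 341280 = -341280$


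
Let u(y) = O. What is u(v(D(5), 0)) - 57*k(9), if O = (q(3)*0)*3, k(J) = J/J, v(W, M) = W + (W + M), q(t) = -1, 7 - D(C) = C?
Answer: -57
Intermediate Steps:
D(C) = 7 - C
v(W, M) = M + 2*W (v(W, M) = W + (M + W) = M + 2*W)
k(J) = 1
O = 0 (O = -1*0*3 = 0*3 = 0)
u(y) = 0
u(v(D(5), 0)) - 57*k(9) = 0 - 57*1 = 0 - 57 = -57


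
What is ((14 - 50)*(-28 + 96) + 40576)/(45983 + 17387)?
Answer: 19064/31685 ≈ 0.60167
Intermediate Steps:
((14 - 50)*(-28 + 96) + 40576)/(45983 + 17387) = (-36*68 + 40576)/63370 = (-2448 + 40576)*(1/63370) = 38128*(1/63370) = 19064/31685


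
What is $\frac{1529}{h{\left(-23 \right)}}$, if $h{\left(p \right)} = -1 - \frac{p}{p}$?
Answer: $- \frac{1529}{2} \approx -764.5$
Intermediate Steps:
$h{\left(p \right)} = -2$ ($h{\left(p \right)} = -1 - 1 = -2$)
$\frac{1529}{h{\left(-23 \right)}} = \frac{1529}{-2} = 1529 \left(- \frac{1}{2}\right) = - \frac{1529}{2}$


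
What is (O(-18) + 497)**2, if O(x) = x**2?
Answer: 674041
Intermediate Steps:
(O(-18) + 497)**2 = ((-18)**2 + 497)**2 = (324 + 497)**2 = 821**2 = 674041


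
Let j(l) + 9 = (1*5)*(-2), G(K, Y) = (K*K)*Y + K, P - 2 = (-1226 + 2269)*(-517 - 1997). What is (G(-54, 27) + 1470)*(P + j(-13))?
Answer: -210157593612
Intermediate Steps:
P = -2622100 (P = 2 + (-1226 + 2269)*(-517 - 1997) = 2 + 1043*(-2514) = 2 - 2622102 = -2622100)
G(K, Y) = K + Y*K**2 (G(K, Y) = K**2*Y + K = Y*K**2 + K = K + Y*K**2)
j(l) = -19 (j(l) = -9 + (1*5)*(-2) = -9 + 5*(-2) = -9 - 10 = -19)
(G(-54, 27) + 1470)*(P + j(-13)) = (-54*(1 - 54*27) + 1470)*(-2622100 - 19) = (-54*(1 - 1458) + 1470)*(-2622119) = (-54*(-1457) + 1470)*(-2622119) = (78678 + 1470)*(-2622119) = 80148*(-2622119) = -210157593612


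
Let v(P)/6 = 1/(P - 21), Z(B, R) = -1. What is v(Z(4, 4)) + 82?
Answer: 899/11 ≈ 81.727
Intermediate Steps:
v(P) = 6/(-21 + P) (v(P) = 6/(P - 21) = 6/(-21 + P))
v(Z(4, 4)) + 82 = 6/(-21 - 1) + 82 = 6/(-22) + 82 = 6*(-1/22) + 82 = -3/11 + 82 = 899/11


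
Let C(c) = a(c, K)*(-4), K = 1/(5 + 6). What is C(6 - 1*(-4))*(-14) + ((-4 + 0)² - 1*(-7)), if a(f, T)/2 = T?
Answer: 365/11 ≈ 33.182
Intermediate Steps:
K = 1/11 ≈ 0.090909
a(f, T) = 2*T
C(c) = -8/11 (C(c) = (2*(1/11))*(-4) = (2/11)*(-4) = -8/11)
C(6 - 1*(-4))*(-14) + ((-4 + 0)² - 1*(-7)) = -8/11*(-14) + ((-4 + 0)² - 1*(-7)) = 112/11 + ((-4)² + 7) = 112/11 + (16 + 7) = 112/11 + 23 = 365/11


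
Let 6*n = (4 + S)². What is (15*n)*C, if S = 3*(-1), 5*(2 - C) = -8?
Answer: 9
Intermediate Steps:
C = 18/5 (C = 2 - ⅕*(-8) = 2 + 8/5 = 18/5 ≈ 3.6000)
S = -3
n = ⅙ (n = (4 - 3)²/6 = (⅙)*1² = (⅙)*1 = ⅙ ≈ 0.16667)
(15*n)*C = (15*(⅙))*(18/5) = (5/2)*(18/5) = 9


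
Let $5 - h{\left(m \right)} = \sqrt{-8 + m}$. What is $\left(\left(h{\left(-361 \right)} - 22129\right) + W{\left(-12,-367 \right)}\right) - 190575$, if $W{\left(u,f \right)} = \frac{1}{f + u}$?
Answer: $- \frac{80612922}{379} - 3 i \sqrt{41} \approx -2.127 \cdot 10^{5} - 19.209 i$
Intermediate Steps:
$h{\left(m \right)} = 5 - \sqrt{-8 + m}$
$\left(\left(h{\left(-361 \right)} - 22129\right) + W{\left(-12,-367 \right)}\right) - 190575 = \left(\left(\left(5 - \sqrt{-8 - 361}\right) - 22129\right) + \frac{1}{-367 - 12}\right) - 190575 = \left(\left(\left(5 - \sqrt{-369}\right) - 22129\right) + \frac{1}{-379}\right) - 190575 = \left(\left(\left(5 - 3 i \sqrt{41}\right) - 22129\right) - \frac{1}{379}\right) - 190575 = \left(\left(-22124 - 3 i \sqrt{41}\right) - \frac{1}{379}\right) - 190575 = \left(- \frac{8384997}{379} - 3 i \sqrt{41}\right) - 190575 = - \frac{80612922}{379} - 3 i \sqrt{41}$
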